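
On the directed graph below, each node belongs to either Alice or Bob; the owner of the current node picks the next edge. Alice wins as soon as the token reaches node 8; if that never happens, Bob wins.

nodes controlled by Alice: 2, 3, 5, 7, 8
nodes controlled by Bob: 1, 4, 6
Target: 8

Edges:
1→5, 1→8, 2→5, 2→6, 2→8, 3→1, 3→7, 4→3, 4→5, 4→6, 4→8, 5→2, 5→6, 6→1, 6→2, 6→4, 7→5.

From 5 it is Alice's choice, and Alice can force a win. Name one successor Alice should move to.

A0 = {8}
A1: add {2} — 2 (Alice) has 2→8.
A2: add {5} — 5 (Alice) has 5→2.
A3: add {1, 7} — 1 (Bob): all of {5, 8} already in; 7 (Alice) has 7→5.
A4: add {3} — 3 (Alice) has 3→1.
A5 = A4; e.g. 4 (Bob) can still go to 6. Fixed point.
From 5, successor 2 is in the attractor (rank 1); the other successor 6 is not.

2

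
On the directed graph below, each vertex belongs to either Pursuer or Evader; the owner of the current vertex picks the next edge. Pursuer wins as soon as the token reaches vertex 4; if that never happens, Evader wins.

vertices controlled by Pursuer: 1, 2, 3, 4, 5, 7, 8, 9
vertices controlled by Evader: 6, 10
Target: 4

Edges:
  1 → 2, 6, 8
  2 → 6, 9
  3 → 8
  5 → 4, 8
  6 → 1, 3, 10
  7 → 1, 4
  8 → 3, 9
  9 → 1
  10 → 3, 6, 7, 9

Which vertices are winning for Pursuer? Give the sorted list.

A0 = {4}
A1: add {5, 7} — 5 (Pursuer) has 5→4; 7 (Pursuer) has 7→4.
A2 = A1; e.g. 1 (Pursuer) has no edge into A1. Fixed point.
Pursuer's winning region = {4, 5, 7}.

4, 5, 7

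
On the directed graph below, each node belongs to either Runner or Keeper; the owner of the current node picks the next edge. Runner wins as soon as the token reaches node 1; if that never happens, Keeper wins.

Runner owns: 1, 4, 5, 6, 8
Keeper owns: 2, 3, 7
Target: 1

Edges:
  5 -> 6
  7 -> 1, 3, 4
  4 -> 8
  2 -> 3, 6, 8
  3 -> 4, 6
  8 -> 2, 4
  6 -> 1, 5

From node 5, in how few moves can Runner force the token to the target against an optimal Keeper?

A0 = {1}
A1: add {6} — 6 (Runner) has 6→1.
A2: add {5} — 5 (Runner) has 5→6.
A3 = A2; e.g. 2 (Keeper) can still go to 3. Fixed point.
5 enters the attractor at level 2, so Runner can force the target in 2 moves from there.

2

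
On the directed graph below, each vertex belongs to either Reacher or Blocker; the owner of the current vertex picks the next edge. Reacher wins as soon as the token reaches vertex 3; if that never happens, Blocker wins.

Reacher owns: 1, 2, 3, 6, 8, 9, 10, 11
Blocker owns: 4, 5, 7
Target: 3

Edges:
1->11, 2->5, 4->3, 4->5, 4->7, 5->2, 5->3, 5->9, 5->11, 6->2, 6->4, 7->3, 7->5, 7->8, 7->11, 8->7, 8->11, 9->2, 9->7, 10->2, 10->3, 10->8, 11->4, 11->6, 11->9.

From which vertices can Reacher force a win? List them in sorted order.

3, 10

A0 = {3}
A1: add {10} — 10 (Reacher) has 10→3.
A2 = A1; e.g. 1 (Reacher) has no edge into A1. Fixed point.
Reacher's winning region = {3, 10}.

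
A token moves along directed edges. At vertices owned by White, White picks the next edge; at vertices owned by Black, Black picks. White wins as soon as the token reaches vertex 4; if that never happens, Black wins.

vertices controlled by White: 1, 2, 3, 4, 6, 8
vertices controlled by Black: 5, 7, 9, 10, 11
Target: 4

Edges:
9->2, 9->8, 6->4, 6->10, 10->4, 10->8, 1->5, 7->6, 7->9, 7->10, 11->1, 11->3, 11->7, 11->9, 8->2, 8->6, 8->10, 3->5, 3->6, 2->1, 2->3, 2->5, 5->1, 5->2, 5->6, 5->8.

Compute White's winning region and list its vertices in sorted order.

A0 = {4}
A1: add {6} — 6 (White) has 6→4.
A2: add {3, 8} — 3 (White) has 3→6; 8 (White) has 8→6.
A3: add {2, 10} — 2 (White) has 2→3; 10 (Black): all of {4, 8} already in.
A4: add {9} — 9 (Black): all of {2, 8} already in.
A5: add {7} — 7 (Black): all of {6, 9, 10} already in.
A6 = A5; e.g. 1 (White) has no edge into A5. Fixed point.
White's winning region = {2, 3, 4, 6, 7, 8, 9, 10}.

2, 3, 4, 6, 7, 8, 9, 10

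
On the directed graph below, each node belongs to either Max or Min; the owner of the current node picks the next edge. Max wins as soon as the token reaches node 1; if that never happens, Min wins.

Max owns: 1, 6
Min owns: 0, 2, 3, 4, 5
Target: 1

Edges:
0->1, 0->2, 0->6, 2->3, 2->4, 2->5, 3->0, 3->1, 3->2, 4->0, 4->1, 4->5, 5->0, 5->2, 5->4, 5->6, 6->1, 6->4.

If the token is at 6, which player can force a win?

A0 = {1}
A1: add {6} — 6 (Max) has 6→1.
A2 = A1; e.g. 0 (Min) can still go to 2. Fixed point.
6 ∈ A1, so Max can force the target.

Max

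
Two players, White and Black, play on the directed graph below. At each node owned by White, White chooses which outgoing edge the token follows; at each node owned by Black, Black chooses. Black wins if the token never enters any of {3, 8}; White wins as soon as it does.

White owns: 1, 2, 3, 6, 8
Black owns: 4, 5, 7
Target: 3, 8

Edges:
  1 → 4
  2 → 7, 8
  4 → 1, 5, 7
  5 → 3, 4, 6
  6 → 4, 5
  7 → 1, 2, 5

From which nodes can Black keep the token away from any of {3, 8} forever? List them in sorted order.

1, 4, 5, 6, 7

A0 = {3, 8}
A1: add {2} — 2 (White) has 2→8.
A2 = A1; e.g. 1 (White) has no edge into A1. Fixed point.
White's attractor = {2, 3, 8}; Black avoids the target exactly from the complement.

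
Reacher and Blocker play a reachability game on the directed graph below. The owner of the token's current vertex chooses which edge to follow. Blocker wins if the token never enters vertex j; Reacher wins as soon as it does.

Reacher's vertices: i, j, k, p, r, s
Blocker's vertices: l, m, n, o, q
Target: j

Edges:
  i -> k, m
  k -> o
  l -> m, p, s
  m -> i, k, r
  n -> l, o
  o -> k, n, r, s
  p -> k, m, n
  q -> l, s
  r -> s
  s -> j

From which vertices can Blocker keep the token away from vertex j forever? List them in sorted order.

A0 = {j}
A1: add {s} — s (Reacher) has s→j.
A2: add {r} — r (Reacher) has r→s.
A3 = A2; e.g. i (Reacher) has no edge into A2. Fixed point.
Reacher's attractor = {j, r, s}; Blocker avoids the target exactly from the complement.

i, k, l, m, n, o, p, q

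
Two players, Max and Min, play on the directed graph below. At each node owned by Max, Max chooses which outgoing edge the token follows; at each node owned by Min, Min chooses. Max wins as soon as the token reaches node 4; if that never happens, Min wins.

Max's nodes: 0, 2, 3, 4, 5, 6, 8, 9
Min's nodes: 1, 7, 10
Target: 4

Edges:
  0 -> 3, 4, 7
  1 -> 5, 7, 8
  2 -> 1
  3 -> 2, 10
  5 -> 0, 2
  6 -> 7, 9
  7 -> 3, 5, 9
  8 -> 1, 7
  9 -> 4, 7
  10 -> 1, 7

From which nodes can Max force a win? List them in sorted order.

A0 = {4}
A1: add {0, 9} — 0 (Max) has 0→4; 9 (Max) has 9→4.
A2: add {5, 6} — 5 (Max) has 5→0; 6 (Max) has 6→9.
A3 = A2; e.g. 1 (Min) can still go to 7. Fixed point.
Max's winning region = {0, 4, 5, 6, 9}.

0, 4, 5, 6, 9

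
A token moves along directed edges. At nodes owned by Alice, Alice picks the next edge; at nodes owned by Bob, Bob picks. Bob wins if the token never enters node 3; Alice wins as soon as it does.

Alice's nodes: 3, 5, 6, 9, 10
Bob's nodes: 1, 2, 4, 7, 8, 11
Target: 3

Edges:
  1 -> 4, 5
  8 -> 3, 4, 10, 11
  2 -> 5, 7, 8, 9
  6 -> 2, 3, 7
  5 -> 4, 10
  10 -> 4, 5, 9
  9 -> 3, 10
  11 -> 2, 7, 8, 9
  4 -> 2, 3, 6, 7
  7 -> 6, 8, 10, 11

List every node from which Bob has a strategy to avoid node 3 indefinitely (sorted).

1, 2, 4, 7, 8, 11

A0 = {3}
A1: add {6, 9} — 6 (Alice) has 6→3; 9 (Alice) has 9→3.
A2: add {10} — 10 (Alice) has 10→9.
A3: add {5} — 5 (Alice) has 5→10.
A4 = A3; e.g. 1 (Bob) can still go to 4. Fixed point.
Alice's attractor = {3, 5, 6, 9, 10}; Bob avoids the target exactly from the complement.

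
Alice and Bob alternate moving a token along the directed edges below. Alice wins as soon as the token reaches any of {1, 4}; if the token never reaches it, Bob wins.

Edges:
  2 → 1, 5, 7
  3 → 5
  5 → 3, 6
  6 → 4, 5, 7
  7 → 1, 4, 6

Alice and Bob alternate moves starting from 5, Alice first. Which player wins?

Track states (vertex, player-to-move).
A0 = {(1,Alice), (1,Bob), (4,Alice), (4,Bob)}
A1: add {(2,Alice), (6,Alice), (7,Alice)}.
A2: add {(7,Bob)}.
A3 = A2; e.g. (2,Bob) stays out. (5,Alice) never enters ⇒ Bob avoids the target.

Bob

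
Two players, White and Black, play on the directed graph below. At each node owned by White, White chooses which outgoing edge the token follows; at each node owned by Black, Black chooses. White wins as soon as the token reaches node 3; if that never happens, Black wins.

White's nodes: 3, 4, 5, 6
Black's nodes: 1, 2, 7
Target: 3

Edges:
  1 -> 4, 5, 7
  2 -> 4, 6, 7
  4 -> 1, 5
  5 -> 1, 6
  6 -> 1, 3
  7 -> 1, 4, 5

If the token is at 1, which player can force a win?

A0 = {3}
A1: add {6} — 6 (White) has 6→3.
A2: add {5} — 5 (White) has 5→6.
A3: add {4} — 4 (White) has 4→5.
A4 = A3; e.g. 1 (Black) can still go to 7. Fixed point.
1 never enters the attractor, so Black can avoid the target forever.

Black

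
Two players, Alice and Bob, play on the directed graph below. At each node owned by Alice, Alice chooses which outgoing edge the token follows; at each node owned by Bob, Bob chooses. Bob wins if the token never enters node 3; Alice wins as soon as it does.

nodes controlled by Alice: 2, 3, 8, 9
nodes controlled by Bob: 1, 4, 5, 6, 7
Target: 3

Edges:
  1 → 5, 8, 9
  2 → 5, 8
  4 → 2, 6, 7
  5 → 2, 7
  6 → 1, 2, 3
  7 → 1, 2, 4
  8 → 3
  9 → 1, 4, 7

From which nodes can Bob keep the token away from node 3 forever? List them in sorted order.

1, 4, 5, 6, 7, 9

A0 = {3}
A1: add {8} — 8 (Alice) has 8→3.
A2: add {2} — 2 (Alice) has 2→8.
A3 = A2; e.g. 1 (Bob) can still go to 5. Fixed point.
Alice's attractor = {2, 3, 8}; Bob avoids the target exactly from the complement.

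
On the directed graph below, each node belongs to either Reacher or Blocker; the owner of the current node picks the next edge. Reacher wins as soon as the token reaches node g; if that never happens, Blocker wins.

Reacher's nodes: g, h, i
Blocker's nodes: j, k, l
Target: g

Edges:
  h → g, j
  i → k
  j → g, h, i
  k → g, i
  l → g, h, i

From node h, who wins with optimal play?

Reacher

A0 = {g}
A1: add {h} — h (Reacher) has h→g.
A2 = A1; e.g. i (Reacher) has no edge into A1. Fixed point.
h ∈ A1, so Reacher can force the target.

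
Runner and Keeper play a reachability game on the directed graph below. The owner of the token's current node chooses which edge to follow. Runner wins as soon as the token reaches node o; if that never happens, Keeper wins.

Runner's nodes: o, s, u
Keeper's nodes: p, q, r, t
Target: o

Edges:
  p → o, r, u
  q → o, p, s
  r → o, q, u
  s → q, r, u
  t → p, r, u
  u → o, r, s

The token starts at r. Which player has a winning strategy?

A0 = {o}
A1: add {u} — u (Runner) has u→o.
A2: add {s} — s (Runner) has s→u.
A3 = A2; e.g. p (Keeper) can still go to r. Fixed point.
r never enters the attractor, so Keeper can avoid the target forever.

Keeper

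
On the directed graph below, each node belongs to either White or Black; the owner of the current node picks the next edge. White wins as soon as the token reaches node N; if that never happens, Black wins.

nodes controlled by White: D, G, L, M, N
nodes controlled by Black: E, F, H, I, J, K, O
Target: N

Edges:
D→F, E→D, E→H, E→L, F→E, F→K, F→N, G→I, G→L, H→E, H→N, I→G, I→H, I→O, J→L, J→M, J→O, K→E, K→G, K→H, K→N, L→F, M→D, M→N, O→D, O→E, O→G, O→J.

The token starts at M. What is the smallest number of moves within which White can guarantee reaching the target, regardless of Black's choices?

1

A0 = {N}
A1: add {M} — M (White) has M→N.
A2 = A1; e.g. D (White) has no edge into A1. Fixed point.
M enters the attractor at level 1, so White can force the target in 1 move from there.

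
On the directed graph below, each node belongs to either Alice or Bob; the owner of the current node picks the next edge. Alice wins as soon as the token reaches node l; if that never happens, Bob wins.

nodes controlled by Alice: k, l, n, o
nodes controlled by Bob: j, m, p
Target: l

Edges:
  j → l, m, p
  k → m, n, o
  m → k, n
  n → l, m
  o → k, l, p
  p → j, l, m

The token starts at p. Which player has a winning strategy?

A0 = {l}
A1: add {n, o} — n (Alice) has n→l; o (Alice) has o→l.
A2: add {k} — k (Alice) has k→n.
A3: add {m} — m (Bob): all of {k, n} already in.
A4 = A3; e.g. j (Bob) can still go to p. Fixed point.
p never enters the attractor, so Bob can avoid the target forever.

Bob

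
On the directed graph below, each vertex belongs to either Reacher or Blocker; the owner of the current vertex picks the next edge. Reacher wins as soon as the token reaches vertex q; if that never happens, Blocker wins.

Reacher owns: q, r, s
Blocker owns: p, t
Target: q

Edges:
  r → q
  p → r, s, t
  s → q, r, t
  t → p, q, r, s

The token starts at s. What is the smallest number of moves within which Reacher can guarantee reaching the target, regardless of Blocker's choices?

A0 = {q}
A1: add {r, s} — r (Reacher) has r→q; s (Reacher) has s→q.
A2 = A1; e.g. p (Blocker) can still go to t. Fixed point.
s enters the attractor at level 1, so Reacher can force the target in 1 move from there.

1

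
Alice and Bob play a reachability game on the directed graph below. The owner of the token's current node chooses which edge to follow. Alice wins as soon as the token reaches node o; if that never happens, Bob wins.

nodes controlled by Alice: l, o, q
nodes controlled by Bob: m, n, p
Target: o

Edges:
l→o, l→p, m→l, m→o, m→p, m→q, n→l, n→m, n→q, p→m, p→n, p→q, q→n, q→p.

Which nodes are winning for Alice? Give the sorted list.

A0 = {o}
A1: add {l} — l (Alice) has l→o.
A2 = A1; e.g. m (Bob) can still go to p. Fixed point.
Alice's winning region = {l, o}.

l, o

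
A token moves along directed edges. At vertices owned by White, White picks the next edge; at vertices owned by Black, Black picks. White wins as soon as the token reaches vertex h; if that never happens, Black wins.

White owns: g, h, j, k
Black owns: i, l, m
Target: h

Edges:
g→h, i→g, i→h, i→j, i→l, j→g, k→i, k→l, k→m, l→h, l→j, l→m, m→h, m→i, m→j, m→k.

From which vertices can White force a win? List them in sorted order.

g, h, j

A0 = {h}
A1: add {g} — g (White) has g→h.
A2: add {j} — j (White) has j→g.
A3 = A2; e.g. i (Black) can still go to l. Fixed point.
White's winning region = {g, h, j}.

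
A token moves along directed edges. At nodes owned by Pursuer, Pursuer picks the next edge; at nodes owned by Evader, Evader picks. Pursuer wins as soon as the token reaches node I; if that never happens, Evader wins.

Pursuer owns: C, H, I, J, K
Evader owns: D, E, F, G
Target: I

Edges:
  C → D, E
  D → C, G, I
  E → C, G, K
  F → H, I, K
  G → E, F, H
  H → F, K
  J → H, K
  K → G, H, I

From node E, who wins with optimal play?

A0 = {I}
A1: add {K} — K (Pursuer) has K→I.
A2: add {H, J} — H (Pursuer) has H→K; J (Pursuer) has J→K.
A3: add {F} — F (Evader): all of {H, I, K} already in.
A4 = A3; e.g. C (Pursuer) has no edge into A3. Fixed point.
E never enters the attractor, so Evader can avoid the target forever.

Evader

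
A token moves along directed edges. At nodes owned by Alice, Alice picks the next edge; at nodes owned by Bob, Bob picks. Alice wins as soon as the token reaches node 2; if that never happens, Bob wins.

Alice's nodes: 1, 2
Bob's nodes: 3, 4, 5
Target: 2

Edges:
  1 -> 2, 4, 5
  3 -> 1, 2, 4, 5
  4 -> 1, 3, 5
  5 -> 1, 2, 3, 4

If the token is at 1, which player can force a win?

Alice

A0 = {2}
A1: add {1} — 1 (Alice) has 1→2.
A2 = A1; e.g. 3 (Bob) can still go to 4. Fixed point.
1 ∈ A1, so Alice can force the target.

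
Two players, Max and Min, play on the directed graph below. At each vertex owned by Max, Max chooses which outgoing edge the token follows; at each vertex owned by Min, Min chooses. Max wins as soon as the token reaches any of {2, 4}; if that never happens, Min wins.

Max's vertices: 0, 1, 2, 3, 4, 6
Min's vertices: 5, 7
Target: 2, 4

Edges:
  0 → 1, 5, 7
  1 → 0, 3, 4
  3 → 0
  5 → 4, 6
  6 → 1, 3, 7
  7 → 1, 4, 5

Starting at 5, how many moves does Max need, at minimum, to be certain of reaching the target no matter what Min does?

A0 = {2, 4}
A1: add {1} — 1 (Max) has 1→4.
A2: add {0, 6} — 0 (Max) has 0→1; 6 (Max) has 6→1.
A3: add {3, 5} — 3 (Max) has 3→0; 5 (Min): all of {4, 6} already in.
5 enters the attractor at level 3, so Max can force the target in 3 moves from there.

3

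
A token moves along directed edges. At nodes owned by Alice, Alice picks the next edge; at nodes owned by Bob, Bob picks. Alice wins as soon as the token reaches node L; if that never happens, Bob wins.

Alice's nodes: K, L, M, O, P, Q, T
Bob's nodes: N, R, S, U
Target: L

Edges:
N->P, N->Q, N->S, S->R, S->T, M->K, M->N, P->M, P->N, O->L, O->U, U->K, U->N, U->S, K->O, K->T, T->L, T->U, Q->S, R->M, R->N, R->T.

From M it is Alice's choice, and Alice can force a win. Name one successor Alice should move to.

A0 = {L}
A1: add {O, T} — O (Alice) has O→L; T (Alice) has T→L.
A2: add {K} — K (Alice) has K→O.
A3: add {M} — M (Alice) has M→K.
A4: add {P} — P (Alice) has P→M.
A5 = A4; e.g. N (Bob) can still go to Q. Fixed point.
From M, successor K is in the attractor (rank 2); the other successor N is not.

K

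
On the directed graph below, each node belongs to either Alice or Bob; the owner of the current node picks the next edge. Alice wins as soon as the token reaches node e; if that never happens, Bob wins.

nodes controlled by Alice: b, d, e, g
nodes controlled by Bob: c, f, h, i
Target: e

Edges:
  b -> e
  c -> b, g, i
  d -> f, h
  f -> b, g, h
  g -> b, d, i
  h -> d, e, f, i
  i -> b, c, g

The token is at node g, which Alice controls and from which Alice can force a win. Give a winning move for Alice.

b

A0 = {e}
A1: add {b} — b (Alice) has b→e.
A2: add {g} — g (Alice) has g→b.
A3 = A2; e.g. c (Bob) can still go to i. Fixed point.
From g, successor b is in the attractor (rank 1); the other successors d, i are not.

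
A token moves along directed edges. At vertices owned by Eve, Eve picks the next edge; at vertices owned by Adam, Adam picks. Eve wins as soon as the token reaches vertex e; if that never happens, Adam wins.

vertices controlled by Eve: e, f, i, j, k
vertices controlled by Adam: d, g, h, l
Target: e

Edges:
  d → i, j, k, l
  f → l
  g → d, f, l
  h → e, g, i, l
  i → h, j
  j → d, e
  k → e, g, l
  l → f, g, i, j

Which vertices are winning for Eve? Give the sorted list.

A0 = {e}
A1: add {j, k} — j (Eve) has j→e; k (Eve) has k→e.
A2: add {i} — i (Eve) has i→j.
A3 = A2; e.g. d (Adam) can still go to l. Fixed point.
Eve's winning region = {e, i, j, k}.

e, i, j, k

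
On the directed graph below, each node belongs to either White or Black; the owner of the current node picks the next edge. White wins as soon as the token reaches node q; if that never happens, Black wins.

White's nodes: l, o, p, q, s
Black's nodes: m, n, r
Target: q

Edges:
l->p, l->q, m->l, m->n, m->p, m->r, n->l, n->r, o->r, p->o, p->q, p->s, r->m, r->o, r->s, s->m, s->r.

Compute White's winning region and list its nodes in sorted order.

l, p, q

A0 = {q}
A1: add {l, p} — l (White) has l→q; p (White) has p→q.
A2 = A1; e.g. m (Black) can still go to n. Fixed point.
White's winning region = {l, p, q}.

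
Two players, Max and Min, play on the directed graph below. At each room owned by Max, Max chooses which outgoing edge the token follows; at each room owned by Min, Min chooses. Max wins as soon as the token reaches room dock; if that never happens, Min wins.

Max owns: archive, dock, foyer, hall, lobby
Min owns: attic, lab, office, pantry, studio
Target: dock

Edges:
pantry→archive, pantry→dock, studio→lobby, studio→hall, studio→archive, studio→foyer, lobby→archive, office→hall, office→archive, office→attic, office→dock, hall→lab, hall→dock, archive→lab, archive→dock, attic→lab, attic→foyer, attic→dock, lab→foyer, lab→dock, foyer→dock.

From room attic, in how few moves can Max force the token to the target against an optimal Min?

3

A0 = {dock}
A1: add {archive, foyer, hall} — hall (Max) has hall→dock; archive (Max) has archive→dock; foyer (Max) has foyer→dock.
A2: add {lab, lobby, pantry} — pantry (Min): all of {archive, dock} already in; lobby (Max) has lobby→archive; lab (Min): all of {foyer, dock} already in.
A3: add {attic, studio} — studio (Min): all of {lobby, hall, archive, foyer} already in; attic (Min): all of {lab, foyer, dock} already in.
attic enters the attractor at level 3, so Max can force the target in 3 moves from there.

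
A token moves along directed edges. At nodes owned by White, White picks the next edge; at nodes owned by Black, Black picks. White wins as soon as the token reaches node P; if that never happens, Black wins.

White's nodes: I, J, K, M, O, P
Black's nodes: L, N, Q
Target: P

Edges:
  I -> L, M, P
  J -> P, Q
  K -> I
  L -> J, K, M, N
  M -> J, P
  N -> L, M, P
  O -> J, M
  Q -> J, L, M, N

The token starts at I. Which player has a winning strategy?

A0 = {P}
A1: add {I, J, M} — I (White) has I→P; J (White) has J→P; M (White) has M→P.
I ∈ A1, so White can force the target.

White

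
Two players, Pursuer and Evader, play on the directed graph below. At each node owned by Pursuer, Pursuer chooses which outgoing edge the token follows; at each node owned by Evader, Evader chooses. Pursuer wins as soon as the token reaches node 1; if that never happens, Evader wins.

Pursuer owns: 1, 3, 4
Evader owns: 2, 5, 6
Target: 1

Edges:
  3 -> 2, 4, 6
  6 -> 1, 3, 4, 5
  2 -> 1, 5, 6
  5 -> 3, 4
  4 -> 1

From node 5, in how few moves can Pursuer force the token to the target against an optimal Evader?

3

A0 = {1}
A1: add {4} — 4 (Pursuer) has 4→1.
A2: add {3} — 3 (Pursuer) has 3→4.
A3: add {5} — 5 (Evader): all of {3, 4} already in.
5 enters the attractor at level 3, so Pursuer can force the target in 3 moves from there.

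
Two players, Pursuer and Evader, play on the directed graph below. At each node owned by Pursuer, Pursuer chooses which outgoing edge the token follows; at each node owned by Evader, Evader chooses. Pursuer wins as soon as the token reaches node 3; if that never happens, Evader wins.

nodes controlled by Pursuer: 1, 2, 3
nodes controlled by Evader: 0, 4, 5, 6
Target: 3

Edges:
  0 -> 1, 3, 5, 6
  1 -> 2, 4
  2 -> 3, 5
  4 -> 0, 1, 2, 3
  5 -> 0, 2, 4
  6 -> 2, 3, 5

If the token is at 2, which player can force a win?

Pursuer

A0 = {3}
A1: add {2} — 2 (Pursuer) has 2→3.
2 ∈ A1, so Pursuer can force the target.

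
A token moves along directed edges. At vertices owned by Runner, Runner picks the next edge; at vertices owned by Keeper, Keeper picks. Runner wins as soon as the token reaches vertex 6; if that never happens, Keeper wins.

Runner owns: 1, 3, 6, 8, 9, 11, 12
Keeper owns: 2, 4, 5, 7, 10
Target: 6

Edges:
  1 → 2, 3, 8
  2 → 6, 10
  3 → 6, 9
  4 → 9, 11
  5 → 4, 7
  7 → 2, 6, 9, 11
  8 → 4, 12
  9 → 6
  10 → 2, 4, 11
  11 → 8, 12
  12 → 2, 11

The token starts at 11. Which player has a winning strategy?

A0 = {6}
A1: add {3, 9} — 3 (Runner) has 3→6; 9 (Runner) has 9→6.
A2: add {1} — 1 (Runner) has 1→3.
A3 = A2; e.g. 2 (Keeper) can still go to 10. Fixed point.
11 never enters the attractor, so Keeper can avoid the target forever.

Keeper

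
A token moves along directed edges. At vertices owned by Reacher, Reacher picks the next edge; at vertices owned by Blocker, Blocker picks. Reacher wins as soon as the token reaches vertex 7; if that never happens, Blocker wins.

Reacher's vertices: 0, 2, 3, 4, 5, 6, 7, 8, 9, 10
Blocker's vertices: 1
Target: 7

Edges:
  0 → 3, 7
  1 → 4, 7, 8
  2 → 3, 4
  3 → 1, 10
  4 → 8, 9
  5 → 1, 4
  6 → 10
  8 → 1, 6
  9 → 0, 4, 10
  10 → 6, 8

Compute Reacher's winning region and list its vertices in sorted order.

0, 2, 4, 5, 7, 9

A0 = {7}
A1: add {0} — 0 (Reacher) has 0→7.
A2: add {9} — 9 (Reacher) has 9→0.
A3: add {4} — 4 (Reacher) has 4→9.
A4: add {2, 5} — 2 (Reacher) has 2→4; 5 (Reacher) has 5→4.
A5 = A4; e.g. 1 (Blocker) can still go to 8. Fixed point.
Reacher's winning region = {0, 2, 4, 5, 7, 9}.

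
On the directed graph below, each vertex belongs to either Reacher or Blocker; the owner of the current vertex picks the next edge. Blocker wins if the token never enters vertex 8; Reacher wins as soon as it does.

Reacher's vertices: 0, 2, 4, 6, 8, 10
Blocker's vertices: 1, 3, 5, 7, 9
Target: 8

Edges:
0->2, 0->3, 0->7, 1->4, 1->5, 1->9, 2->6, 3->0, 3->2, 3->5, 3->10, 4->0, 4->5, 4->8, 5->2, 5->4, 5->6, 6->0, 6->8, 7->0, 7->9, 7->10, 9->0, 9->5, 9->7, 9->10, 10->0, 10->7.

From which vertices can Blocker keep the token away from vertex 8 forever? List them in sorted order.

A0 = {8}
A1: add {4, 6} — 4 (Reacher) has 4→8; 6 (Reacher) has 6→8.
A2: add {2} — 2 (Reacher) has 2→6.
A3: add {0, 5} — 0 (Reacher) has 0→2; 5 (Blocker): all of {2, 4, 6} already in.
A4: add {10} — 10 (Reacher) has 10→0.
A5: add {3} — 3 (Blocker): all of {0, 2, 5, 10} already in.
A6 = A5; e.g. 1 (Blocker) can still go to 9. Fixed point.
Reacher's attractor = {0, 2, 3, 4, 5, 6, 8, 10}; Blocker avoids the target exactly from the complement.

1, 7, 9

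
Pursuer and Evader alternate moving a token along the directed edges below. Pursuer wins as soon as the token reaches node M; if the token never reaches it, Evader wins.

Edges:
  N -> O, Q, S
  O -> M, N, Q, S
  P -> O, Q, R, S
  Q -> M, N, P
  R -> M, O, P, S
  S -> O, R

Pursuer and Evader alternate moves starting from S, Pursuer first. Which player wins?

Track states (vertex, player-to-move).
A0 = {(M,Pursuer), (M,Evader)}
A1: add {(O,Pursuer), (Q,Pursuer), (R,Pursuer)}.
A2: add {(S,Evader)}.
A3: add {(N,Pursuer), (P,Pursuer)}.
A4: add {(Q,Evader)}.
A5 = A4; e.g. (N,Evader) stays out. (S,Pursuer) never enters ⇒ Evader avoids the target.

Evader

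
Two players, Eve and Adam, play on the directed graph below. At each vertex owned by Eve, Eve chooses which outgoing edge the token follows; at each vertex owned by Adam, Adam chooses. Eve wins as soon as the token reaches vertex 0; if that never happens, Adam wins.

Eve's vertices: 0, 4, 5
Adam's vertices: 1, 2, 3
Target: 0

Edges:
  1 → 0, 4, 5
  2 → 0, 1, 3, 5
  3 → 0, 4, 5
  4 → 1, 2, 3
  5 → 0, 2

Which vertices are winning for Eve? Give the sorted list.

0, 5

A0 = {0}
A1: add {5} — 5 (Eve) has 5→0.
A2 = A1; e.g. 1 (Adam) can still go to 4. Fixed point.
Eve's winning region = {0, 5}.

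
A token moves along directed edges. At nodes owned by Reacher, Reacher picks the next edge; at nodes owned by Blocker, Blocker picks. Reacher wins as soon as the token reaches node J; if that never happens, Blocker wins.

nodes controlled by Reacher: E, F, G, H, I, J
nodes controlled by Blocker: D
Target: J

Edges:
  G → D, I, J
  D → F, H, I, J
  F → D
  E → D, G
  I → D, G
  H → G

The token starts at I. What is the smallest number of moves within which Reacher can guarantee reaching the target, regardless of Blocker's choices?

2

A0 = {J}
A1: add {G} — G (Reacher) has G→J.
A2: add {E, H, I} — E (Reacher) has E→G; H (Reacher) has H→G; I (Reacher) has I→G.
A3 = A2; e.g. D (Blocker) can still go to F. Fixed point.
I enters the attractor at level 2, so Reacher can force the target in 2 moves from there.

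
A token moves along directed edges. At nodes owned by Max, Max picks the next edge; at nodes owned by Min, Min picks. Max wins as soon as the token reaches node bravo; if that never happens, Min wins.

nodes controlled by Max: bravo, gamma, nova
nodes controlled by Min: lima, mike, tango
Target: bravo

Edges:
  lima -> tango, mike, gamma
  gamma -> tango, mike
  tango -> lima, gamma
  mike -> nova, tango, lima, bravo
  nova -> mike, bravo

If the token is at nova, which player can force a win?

A0 = {bravo}
A1: add {nova} — nova (Max) has nova→bravo.
A2 = A1; e.g. tango (Min) can still go to lima. Fixed point.
nova ∈ A1, so Max can force the target.

Max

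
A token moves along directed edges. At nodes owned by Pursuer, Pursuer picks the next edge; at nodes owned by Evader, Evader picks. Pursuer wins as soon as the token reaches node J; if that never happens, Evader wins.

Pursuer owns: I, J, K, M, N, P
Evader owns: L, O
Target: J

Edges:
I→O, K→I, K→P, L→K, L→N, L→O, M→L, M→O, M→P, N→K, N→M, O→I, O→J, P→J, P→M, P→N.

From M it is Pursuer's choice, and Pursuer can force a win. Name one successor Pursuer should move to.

P

A0 = {J}
A1: add {P} — P (Pursuer) has P→J.
A2: add {K, M} — K (Pursuer) has K→P; M (Pursuer) has M→P.
A3: add {N} — N (Pursuer) has N→K.
A4 = A3; e.g. I (Pursuer) has no edge into A3. Fixed point.
From M, successor P is in the attractor (rank 1); the other successors L, O are not.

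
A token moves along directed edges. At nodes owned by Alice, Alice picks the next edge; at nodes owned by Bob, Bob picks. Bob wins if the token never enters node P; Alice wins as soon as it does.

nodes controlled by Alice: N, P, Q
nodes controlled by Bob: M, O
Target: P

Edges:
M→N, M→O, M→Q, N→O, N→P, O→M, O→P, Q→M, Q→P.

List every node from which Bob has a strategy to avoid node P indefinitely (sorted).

A0 = {P}
A1: add {N, Q} — N (Alice) has N→P; Q (Alice) has Q→P.
A2 = A1; e.g. M (Bob) can still go to O. Fixed point.
Alice's attractor = {N, P, Q}; Bob avoids the target exactly from the complement.

M, O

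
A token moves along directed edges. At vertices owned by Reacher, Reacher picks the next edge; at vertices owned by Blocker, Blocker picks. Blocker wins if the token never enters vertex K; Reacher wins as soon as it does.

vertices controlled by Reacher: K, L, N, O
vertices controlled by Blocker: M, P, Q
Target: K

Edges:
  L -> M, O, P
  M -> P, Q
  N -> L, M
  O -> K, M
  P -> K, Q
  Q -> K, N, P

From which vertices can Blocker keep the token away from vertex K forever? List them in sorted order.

M, P, Q

A0 = {K}
A1: add {O} — O (Reacher) has O→K.
A2: add {L} — L (Reacher) has L→O.
A3: add {N} — N (Reacher) has N→L.
A4 = A3; e.g. M (Blocker) can still go to P. Fixed point.
Reacher's attractor = {K, L, N, O}; Blocker avoids the target exactly from the complement.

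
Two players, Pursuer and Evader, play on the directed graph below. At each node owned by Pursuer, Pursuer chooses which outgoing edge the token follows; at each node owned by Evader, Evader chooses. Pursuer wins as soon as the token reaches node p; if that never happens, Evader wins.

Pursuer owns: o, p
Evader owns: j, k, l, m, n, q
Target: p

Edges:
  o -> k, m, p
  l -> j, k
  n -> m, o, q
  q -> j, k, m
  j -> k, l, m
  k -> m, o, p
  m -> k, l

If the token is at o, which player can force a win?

Pursuer

A0 = {p}
A1: add {o} — o (Pursuer) has o→p.
A2 = A1; e.g. j (Evader) can still go to k. Fixed point.
o ∈ A1, so Pursuer can force the target.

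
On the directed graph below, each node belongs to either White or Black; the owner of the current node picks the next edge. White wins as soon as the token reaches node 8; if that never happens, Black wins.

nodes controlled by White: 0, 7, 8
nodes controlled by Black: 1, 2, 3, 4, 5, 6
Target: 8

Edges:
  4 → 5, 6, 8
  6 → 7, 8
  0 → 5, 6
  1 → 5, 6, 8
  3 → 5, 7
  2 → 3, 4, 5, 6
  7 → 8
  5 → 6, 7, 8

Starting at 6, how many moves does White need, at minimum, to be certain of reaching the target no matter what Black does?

A0 = {8}
A1: add {7} — 7 (White) has 7→8.
A2: add {6} — 6 (Black): all of {7, 8} already in.
6 enters the attractor at level 2, so White can force the target in 2 moves from there.

2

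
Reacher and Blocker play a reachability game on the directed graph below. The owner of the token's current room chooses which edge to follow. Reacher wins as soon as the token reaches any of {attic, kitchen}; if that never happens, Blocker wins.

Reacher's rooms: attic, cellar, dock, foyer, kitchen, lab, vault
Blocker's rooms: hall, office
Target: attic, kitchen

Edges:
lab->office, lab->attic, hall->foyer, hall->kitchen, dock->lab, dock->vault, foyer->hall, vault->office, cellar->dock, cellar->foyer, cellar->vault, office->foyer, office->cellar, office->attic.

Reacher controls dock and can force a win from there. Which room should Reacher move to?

lab

A0 = {attic, kitchen}
A1: add {lab} — lab (Reacher) has lab→attic.
A2: add {dock} — dock (Reacher) has dock→lab.
A3: add {cellar} — cellar (Reacher) has cellar→dock.
A4 = A3; e.g. hall (Blocker) can still go to foyer. Fixed point.
From dock, successor lab is in the attractor (rank 1); the other successor vault is not.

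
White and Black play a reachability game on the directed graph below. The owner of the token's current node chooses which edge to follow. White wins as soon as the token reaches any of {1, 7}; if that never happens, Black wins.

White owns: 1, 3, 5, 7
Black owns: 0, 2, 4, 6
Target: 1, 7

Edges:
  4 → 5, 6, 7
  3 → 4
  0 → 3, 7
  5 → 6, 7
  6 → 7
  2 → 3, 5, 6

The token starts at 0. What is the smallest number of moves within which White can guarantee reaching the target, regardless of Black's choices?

4

A0 = {1, 7}
A1: add {5, 6} — 5 (White) has 5→7; 6 (Black): all of {7} already in.
A2: add {4} — 4 (Black): all of {5, 6, 7} already in.
A3: add {3} — 3 (White) has 3→4.
A4: add {0, 2} — 0 (Black): all of {3, 7} already in; 2 (Black): all of {3, 5, 6} already in.
A4 = all vertices. Fixed point.
0 enters the attractor at level 4, so White can force the target in 4 moves from there.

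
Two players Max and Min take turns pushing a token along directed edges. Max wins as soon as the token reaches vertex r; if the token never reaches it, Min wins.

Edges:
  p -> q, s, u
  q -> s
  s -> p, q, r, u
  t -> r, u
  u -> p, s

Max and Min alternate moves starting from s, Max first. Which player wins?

Max

Track states (vertex, player-to-move).
A0 = {(r,Max), (r,Min)}
A1: add {(s,Max), (t,Max)}.
(s,Max) ∈ A1 ⇒ Max forces the target.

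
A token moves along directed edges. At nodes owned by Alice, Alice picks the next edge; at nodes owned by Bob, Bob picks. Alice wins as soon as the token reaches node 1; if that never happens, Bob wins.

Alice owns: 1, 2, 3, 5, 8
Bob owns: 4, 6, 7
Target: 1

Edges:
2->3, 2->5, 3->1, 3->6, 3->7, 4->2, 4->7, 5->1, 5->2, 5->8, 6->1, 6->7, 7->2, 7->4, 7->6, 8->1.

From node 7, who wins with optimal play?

Bob

A0 = {1}
A1: add {3, 5, 8} — 3 (Alice) has 3→1; 5 (Alice) has 5→1; 8 (Alice) has 8→1.
A2: add {2} — 2 (Alice) has 2→3.
A3 = A2; e.g. 4 (Bob) can still go to 7. Fixed point.
7 never enters the attractor, so Bob can avoid the target forever.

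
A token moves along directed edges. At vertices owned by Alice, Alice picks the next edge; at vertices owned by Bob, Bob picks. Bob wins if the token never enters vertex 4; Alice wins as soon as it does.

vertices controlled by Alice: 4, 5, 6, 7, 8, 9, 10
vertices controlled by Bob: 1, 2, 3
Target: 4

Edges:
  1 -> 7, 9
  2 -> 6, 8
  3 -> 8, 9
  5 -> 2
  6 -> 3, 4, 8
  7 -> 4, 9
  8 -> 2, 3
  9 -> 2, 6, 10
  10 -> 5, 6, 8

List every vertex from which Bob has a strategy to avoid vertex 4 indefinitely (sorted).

2, 3, 5, 8

A0 = {4}
A1: add {6, 7} — 6 (Alice) has 6→4; 7 (Alice) has 7→4.
A2: add {9, 10} — 9 (Alice) has 9→6; 10 (Alice) has 10→6.
A3: add {1} — 1 (Bob): all of {7, 9} already in.
A4 = A3; e.g. 2 (Bob) can still go to 8. Fixed point.
Alice's attractor = {1, 4, 6, 7, 9, 10}; Bob avoids the target exactly from the complement.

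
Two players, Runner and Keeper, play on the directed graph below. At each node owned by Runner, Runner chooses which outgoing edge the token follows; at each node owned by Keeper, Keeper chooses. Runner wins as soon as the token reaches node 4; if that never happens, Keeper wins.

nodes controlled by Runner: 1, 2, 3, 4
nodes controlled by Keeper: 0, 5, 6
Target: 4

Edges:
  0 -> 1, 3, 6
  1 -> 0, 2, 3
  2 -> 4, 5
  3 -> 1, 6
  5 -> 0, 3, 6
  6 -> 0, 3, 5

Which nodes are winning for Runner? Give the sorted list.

A0 = {4}
A1: add {2} — 2 (Runner) has 2→4.
A2: add {1} — 1 (Runner) has 1→2.
A3: add {3} — 3 (Runner) has 3→1.
A4 = A3; e.g. 0 (Keeper) can still go to 6. Fixed point.
Runner's winning region = {1, 2, 3, 4}.

1, 2, 3, 4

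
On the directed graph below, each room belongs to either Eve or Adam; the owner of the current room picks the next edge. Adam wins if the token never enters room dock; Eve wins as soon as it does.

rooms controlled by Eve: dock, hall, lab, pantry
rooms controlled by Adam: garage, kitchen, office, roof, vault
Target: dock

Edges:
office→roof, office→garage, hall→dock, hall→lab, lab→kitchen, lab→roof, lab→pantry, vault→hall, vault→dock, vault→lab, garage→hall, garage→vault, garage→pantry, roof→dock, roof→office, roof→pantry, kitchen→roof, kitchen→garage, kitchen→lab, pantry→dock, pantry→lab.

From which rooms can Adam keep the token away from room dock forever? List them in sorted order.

A0 = {dock}
A1: add {hall, pantry} — hall (Eve) has hall→dock; pantry (Eve) has pantry→dock.
A2: add {lab} — lab (Eve) has lab→pantry.
A3: add {vault} — vault (Adam): all of {hall, dock, lab} already in.
A4: add {garage} — garage (Adam): all of {hall, vault, pantry} already in.
A5 = A4; e.g. kitchen (Adam) can still go to roof. Fixed point.
Eve's attractor = {dock, garage, hall, lab, pantry, vault}; Adam avoids the target exactly from the complement.

kitchen, office, roof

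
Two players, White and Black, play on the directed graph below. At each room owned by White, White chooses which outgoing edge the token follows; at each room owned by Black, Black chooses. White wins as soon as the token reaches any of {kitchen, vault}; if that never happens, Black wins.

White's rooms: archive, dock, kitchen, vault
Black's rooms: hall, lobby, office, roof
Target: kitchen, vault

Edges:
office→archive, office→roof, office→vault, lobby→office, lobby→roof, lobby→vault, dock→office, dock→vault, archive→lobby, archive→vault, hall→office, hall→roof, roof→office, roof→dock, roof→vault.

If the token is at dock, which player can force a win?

A0 = {kitchen, vault}
A1: add {archive, dock} — dock (White) has dock→vault; archive (White) has archive→vault.
A2 = A1; e.g. office (Black) can still go to roof. Fixed point.
dock ∈ A1, so White can force the target.

White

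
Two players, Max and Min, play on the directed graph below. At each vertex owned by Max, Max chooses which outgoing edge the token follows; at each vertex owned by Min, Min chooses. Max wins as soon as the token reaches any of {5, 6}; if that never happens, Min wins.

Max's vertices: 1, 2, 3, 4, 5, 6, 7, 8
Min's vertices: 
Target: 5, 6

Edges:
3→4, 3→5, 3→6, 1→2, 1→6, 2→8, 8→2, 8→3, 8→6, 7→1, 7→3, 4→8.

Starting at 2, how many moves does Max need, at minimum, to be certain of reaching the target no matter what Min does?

2

A0 = {5, 6}
A1: add {1, 3, 8} — 1 (Max) has 1→6; 3 (Max) has 3→5; 8 (Max) has 8→6.
A2: add {2, 4, 7} — 2 (Max) has 2→8; 4 (Max) has 4→8; 7 (Max) has 7→1.
A2 = all vertices. Fixed point.
2 enters the attractor at level 2, so Max can force the target in 2 moves from there.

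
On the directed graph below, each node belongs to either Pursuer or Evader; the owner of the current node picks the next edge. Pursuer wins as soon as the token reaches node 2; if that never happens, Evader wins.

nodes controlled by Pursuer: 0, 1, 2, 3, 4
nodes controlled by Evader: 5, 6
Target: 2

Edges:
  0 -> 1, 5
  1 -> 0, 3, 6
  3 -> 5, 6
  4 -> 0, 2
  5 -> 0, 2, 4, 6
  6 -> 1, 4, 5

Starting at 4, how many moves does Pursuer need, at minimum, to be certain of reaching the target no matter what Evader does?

A0 = {2}
A1: add {4} — 4 (Pursuer) has 4→2.
A2 = A1; e.g. 0 (Pursuer) has no edge into A1. Fixed point.
4 enters the attractor at level 1, so Pursuer can force the target in 1 move from there.

1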